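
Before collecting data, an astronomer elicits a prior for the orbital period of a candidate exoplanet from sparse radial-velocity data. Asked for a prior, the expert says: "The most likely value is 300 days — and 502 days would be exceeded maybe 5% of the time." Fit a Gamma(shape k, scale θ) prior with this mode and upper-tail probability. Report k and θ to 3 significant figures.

k ≈ 11.5, θ ≈ 28.5

Gamma(k,θ) with k>1 has mode (k−1)θ, so θ = 300/(k−1).
Need P(X < 502) = 0.95 with θ tied to k this way. Start at k = 2, θ = 300: P(X<502) ≈ 0.498.
Too low — raise k to concentrate. Iterating converges to k ≈ 11.5.
Then θ = 300/(11.5−1) ≈ 28.5.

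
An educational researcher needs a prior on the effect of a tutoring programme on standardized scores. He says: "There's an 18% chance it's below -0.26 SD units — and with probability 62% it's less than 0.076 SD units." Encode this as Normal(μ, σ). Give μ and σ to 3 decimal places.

μ = -0.008, σ = 0.275

The p-quantile of Normal(μ,σ) is μ + z_p·σ, with z_{0.18} = -0.9154 and z_{0.62} = 0.3055.
Eliminate σ: μ = (z₂·x₁ − z₁·x₂)/(z₂ − z₁) = (0.3055·-0.26 − (-0.9154)·0.076)/1.221 = -0.008.
Then σ = (x₂ − x₁)/(z₂ − z₁) = (0.076 − -0.26)/1.221 = 0.275.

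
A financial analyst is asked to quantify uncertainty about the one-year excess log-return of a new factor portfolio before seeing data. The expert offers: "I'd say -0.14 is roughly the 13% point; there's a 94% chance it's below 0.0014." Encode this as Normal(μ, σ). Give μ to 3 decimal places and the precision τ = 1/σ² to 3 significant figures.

μ = -0.081, τ = 360

The p-quantile of Normal(μ,σ) is μ + z_p·σ, with z_{0.13} = -1.126 and z_{0.94} = 1.555.
Eliminate σ: μ = (z₂·x₁ − z₁·x₂)/(z₂ − z₁) = (1.555·-0.14 − (-1.126)·0.0014)/2.681 = -0.081.
Then σ = (x₂ − x₁)/(z₂ − z₁) = (0.0014 − -0.14)/2.681 = 0.053.
Precision τ = 1/σ² = 1/0.05274² = 360.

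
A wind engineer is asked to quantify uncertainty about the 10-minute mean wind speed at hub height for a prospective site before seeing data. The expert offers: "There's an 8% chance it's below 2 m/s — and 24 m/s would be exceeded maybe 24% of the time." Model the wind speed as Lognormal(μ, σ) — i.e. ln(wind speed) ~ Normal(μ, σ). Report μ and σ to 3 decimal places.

If T ~ Lognormal(μ,σ) then ln T ~ Normal(μ,σ), so the p-quantile of ln T is μ + z_p·σ.
ln(2) = 0.6931 and ln(24) = 3.178; z_{0.08} = -1.405, z_{0.76} = 0.7063.
σ = (3.178 − 0.6931)/(0.7063 − (-1.405)) = 1.177.
μ = 0.6931 − (-1.405)·1.177 = 2.347.

μ ≈ 2.347, σ ≈ 1.177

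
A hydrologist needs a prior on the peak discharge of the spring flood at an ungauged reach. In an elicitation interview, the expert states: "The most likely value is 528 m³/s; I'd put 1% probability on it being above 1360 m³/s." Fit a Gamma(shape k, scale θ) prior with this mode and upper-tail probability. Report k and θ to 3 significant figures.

Gamma(k,θ) with k>1 has mode (k−1)θ, so θ = 528/(k−1).
Need P(X < 1360) = 0.99 with θ tied to k this way. Start at k = 2, θ = 528: P(X<1360) ≈ 0.728.
Too low — raise k to concentrate. Iterating converges to k ≈ 6.21.
Then θ = 528/(6.21−1) ≈ 101.

k ≈ 6.21, θ ≈ 101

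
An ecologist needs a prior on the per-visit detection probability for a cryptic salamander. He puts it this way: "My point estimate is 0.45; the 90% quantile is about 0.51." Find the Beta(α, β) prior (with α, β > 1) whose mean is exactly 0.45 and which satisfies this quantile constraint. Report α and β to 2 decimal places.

α ≈ 50.99, β ≈ 62.32

With mean 0.45 fixed, write α = 0.45s, β = 0.55s where s = α+β.
Need P(θ < 0.51) = 0.9 under Beta(0.45s, 0.55s). Normal approximation: (q−m)/√(m(1−m)/s) ≈ z_{0.9} = 1.28, so s ≈ 0.45·0.55·(1.28)²/(0.51−0.45)² = 112.9.
At s = 112.9: P(θ<0.51) ≈ 0.900. Adjusting to match 0.9 gives s ≈ 113.30.
So α = 0.45·113.30 ≈ 50.99, β = 0.55·113.30 ≈ 62.32.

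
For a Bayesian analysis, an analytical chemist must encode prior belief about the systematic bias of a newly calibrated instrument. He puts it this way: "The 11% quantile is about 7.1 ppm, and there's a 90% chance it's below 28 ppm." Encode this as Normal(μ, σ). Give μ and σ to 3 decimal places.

μ = 17.321, σ = 8.333

The p-quantile of Normal(μ,σ) is μ + z_p·σ, with z_{0.11} = -1.227 and z_{0.9} = 1.282.
Eliminate σ: μ = (z₂·x₁ − z₁·x₂)/(z₂ − z₁) = (1.282·7.1 − (-1.227)·28)/2.508 = 17.321.
Then σ = (x₂ − x₁)/(z₂ − z₁) = (28 − 7.1)/2.508 = 8.333.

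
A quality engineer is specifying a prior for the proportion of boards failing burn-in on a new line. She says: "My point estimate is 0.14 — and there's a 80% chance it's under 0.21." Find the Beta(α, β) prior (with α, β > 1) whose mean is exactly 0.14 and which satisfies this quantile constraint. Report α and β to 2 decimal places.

With mean 0.14 fixed, write α = 0.14s, β = 0.86s where s = α+β.
Need P(θ < 0.21) = 0.8 under Beta(0.14s, 0.86s). Normal approximation: (q−m)/√(m(1−m)/s) ≈ z_{0.8} = 0.842, so s ≈ 0.14·0.86·(0.842)²/(0.21−0.14)² = 17.4.
At s = 17.4: P(θ<0.21) ≈ 0.817. Adjusting to match 0.8 gives s ≈ 13.84.
So α = 0.14·13.84 ≈ 1.94, β = 0.86·13.84 ≈ 11.90.

α ≈ 1.94, β ≈ 11.90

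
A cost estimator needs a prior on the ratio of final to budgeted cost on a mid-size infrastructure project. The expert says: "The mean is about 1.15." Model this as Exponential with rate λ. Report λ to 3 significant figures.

Exponential mean = 1/λ, so λ = 1/1.15 = 0.87.

λ ≈ 0.87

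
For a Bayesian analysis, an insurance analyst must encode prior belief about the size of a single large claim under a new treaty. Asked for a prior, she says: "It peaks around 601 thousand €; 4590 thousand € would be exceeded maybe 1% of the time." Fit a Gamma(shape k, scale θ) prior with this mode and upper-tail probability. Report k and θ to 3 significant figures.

k ≈ 1.83, θ ≈ 727

Gamma(k,θ) with k>1 has mode (k−1)θ, so θ = 601/(k−1).
Need P(X < 4590) = 0.99 with θ tied to k this way. Start at k = 2, θ = 601: P(X<4590) ≈ 0.996.
Too high — lower k to spread out. Iterating converges to k ≈ 1.83.
Then θ = 601/(1.83−1) ≈ 727.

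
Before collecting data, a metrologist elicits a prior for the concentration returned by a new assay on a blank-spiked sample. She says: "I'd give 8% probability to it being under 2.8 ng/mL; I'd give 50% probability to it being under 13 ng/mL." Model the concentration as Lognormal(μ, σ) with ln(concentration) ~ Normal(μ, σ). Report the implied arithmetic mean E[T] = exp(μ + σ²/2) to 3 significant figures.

E[T] ≈ 23.6 ng/mL

If T ~ Lognormal(μ,σ) then ln T ~ Normal(μ,σ), so the p-quantile of ln T is μ + z_p·σ.
ln(2.8) = 1.03 and ln(13) = 2.565; z_{0.08} = -1.405, z_{0.5} = 0.
σ = (2.565 − 1.03)/(0 − (-1.405)) = 1.093.
μ = 1.03 − (-1.405)·1.093 = 2.565.
E[T] = exp(μ + σ²/2) = exp(2.565 + 0.5970) = 23.6 ng/mL.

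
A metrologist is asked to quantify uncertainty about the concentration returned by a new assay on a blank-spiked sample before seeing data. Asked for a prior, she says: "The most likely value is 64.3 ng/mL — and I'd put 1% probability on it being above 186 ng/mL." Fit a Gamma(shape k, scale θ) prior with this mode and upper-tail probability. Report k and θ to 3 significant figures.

Gamma(k,θ) with k>1 has mode (k−1)θ, so θ = 64.3/(k−1).
Need P(X < 186) = 0.99 with θ tied to k this way. Start at k = 2, θ = 64.3: P(X<186) ≈ 0.784.
Too low — raise k to concentrate. Iterating converges to k ≈ 5.02.
Then θ = 64.3/(5.02−1) ≈ 16.

k ≈ 5.02, θ ≈ 16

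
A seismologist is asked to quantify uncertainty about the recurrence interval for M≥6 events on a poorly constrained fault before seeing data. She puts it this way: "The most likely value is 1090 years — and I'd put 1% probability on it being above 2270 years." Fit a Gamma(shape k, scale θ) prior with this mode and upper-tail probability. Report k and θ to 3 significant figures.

k ≈ 10.1, θ ≈ 120

Gamma(k,θ) with k>1 has mode (k−1)θ, so θ = 1090/(k−1).
Need P(X < 2270) = 0.99 with θ tied to k this way. Start at k = 2, θ = 1090: P(X<2270) ≈ 0.616.
Too low — raise k to concentrate. Iterating converges to k ≈ 10.1.
Then θ = 1090/(10.1−1) ≈ 120.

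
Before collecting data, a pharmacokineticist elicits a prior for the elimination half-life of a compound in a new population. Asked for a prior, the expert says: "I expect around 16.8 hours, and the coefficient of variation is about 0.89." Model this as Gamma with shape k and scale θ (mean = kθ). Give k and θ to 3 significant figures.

k ≈ 1.26, θ ≈ 13.3

For Gamma(k, scale θ): mean = kθ, variance = kθ², so CV = 1/√k.
CV = 0.89, hence k = 1/CV² = 1.26.
Then θ = mean/k = 16.8/1.26 = 13.3.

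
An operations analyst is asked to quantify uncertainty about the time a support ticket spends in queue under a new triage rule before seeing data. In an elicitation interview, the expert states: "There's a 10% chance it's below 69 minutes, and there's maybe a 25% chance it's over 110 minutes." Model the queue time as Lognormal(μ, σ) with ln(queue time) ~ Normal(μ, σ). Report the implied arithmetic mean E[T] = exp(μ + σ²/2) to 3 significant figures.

If T ~ Lognormal(μ,σ) then ln T ~ Normal(μ,σ), so the p-quantile of ln T is μ + z_p·σ.
ln(69) = 4.234 and ln(110) = 4.7; z_{0.1} = -1.282, z_{0.75} = 0.6745.
σ = (4.7 − 4.234)/(0.6745 − (-1.282)) = 0.238.
μ = 4.234 − (-1.282)·0.238 = 4.540.
E[T] = exp(μ + σ²/2) = exp(4.540 + 0.0284) = 96.4 minutes.

E[T] ≈ 96.4 minutes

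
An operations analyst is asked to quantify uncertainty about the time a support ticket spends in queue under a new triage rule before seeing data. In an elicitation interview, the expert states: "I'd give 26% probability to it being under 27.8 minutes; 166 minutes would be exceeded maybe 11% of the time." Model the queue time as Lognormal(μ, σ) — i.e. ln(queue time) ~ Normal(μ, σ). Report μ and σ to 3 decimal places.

μ ≈ 3.940, σ ≈ 0.956

If T ~ Lognormal(μ,σ) then ln T ~ Normal(μ,σ), so the p-quantile of ln T is μ + z_p·σ.
ln(27.8) = 3.325 and ln(166) = 5.112; z_{0.26} = -0.6433, z_{0.89} = 1.227.
σ = (5.112 − 3.325)/(1.227 − (-0.6433)) = 0.956.
μ = 3.325 − (-0.6433)·0.956 = 3.940.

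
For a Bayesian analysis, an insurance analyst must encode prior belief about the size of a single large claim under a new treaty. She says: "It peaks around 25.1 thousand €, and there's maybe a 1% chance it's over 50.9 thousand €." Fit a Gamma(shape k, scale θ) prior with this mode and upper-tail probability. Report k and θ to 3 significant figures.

Gamma(k,θ) with k>1 has mode (k−1)θ, so θ = 25.1/(k−1).
Need P(X < 50.9) = 0.99 with θ tied to k this way. Start at k = 2, θ = 25.1: P(X<50.9) ≈ 0.601.
Too low — raise k to concentrate. Iterating converges to k ≈ 10.8.
Then θ = 25.1/(10.8−1) ≈ 2.56.

k ≈ 10.8, θ ≈ 2.56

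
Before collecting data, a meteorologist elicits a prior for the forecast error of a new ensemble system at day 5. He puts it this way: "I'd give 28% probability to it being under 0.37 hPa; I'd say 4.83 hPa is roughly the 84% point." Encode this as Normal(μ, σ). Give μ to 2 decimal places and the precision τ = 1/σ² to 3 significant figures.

μ = 2.02, τ = 0.125

For Normal(μ,σ), the p-quantile is μ + z_p·σ. Here z_{0.28} = -0.5828, z_{0.84} = 0.9945.
So 0.37 = μ − 0.5828σ and 4.83 = μ + 0.9945σ.
Subtracting: σ = (4.83 − 0.37)/(0.9945 − (-0.5828)) = 2.83.
Then μ = 0.37 − (-0.5828)·2.83 = 2.02.
Precision τ = 1/σ² = 1/2.828² = 0.125.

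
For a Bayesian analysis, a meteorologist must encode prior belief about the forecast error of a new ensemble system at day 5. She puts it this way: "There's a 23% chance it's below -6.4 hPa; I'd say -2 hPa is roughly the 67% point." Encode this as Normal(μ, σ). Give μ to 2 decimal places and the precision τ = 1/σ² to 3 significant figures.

μ = -3.64, τ = 0.0718

The p-quantile of Normal(μ,σ) is μ + z_p·σ, with z_{0.23} = -0.7388 and z_{0.67} = 0.4399.
Eliminate σ: μ = (z₂·x₁ − z₁·x₂)/(z₂ − z₁) = (0.4399·-6.4 − (-0.7388)·-2)/1.179 = -3.64.
Then σ = (x₂ − x₁)/(z₂ − z₁) = (-2 − -6.4)/1.179 = 3.73.
Precision τ = 1/σ² = 1/3.733² = 0.0718.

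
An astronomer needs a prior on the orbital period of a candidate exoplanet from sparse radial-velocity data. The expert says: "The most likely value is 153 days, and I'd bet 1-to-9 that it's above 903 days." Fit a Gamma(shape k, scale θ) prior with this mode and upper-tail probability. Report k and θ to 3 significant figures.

Gamma(k,θ) with k>1 has mode (k−1)θ, so θ = 153/(k−1).
Need P(X < 903) = 0.9 with θ tied to k this way. Start at k = 2, θ = 153: P(X<903) ≈ 0.981.
Too high — lower k to spread out. Iterating converges to k ≈ 1.54.
Then θ = 153/(1.54−1) ≈ 283.

k ≈ 1.54, θ ≈ 283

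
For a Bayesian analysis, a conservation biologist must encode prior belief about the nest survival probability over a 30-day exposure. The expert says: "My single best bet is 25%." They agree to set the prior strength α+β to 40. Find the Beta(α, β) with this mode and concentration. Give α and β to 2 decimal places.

α = 10.50, β = 29.50

For α,β > 1 the Beta mode is (α−1)/(α+β−2). With α+β = 40, the mode is (α−1)/38.
Set (α−1)/38 = 0.25 → α = 1 + 0.25·38 = 10.50.
β = 40 − α = 29.50.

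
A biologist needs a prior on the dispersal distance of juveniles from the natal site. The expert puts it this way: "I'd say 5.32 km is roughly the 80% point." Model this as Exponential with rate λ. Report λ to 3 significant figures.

λ ≈ 0.303

P(T < 5.32) = 1 − e^(−λ·5.32) = 0.8, so λ = −ln(1−0.8)/5.32 = −ln(0.2)/5.32 = 0.303.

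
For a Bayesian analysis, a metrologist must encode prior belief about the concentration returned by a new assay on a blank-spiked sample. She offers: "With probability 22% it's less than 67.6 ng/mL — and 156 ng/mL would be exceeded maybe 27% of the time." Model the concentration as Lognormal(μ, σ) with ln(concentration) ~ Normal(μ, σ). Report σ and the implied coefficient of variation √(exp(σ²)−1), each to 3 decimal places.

If T ~ Lognormal(μ,σ) then ln T ~ Normal(μ,σ), so the p-quantile of ln T is μ + z_p·σ.
ln(67.6) = 4.214 and ln(156) = 5.05; z_{0.22} = -0.7722, z_{0.73} = 0.6128.
σ = (5.05 − 4.214)/(0.6128 − (-0.7722)) = 0.604.
μ = 4.214 − (-0.7722)·0.604 = 4.680.
CV = √(exp(σ²)−1) = √(exp(0.3646)−1) = 0.663.

σ ≈ 0.604, CV ≈ 0.663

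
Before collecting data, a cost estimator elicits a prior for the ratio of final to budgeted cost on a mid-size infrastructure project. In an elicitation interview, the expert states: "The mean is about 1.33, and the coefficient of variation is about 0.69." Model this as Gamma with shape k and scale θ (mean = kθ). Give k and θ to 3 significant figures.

k ≈ 2.1, θ ≈ 0.633

For Gamma(k, scale θ): mean = kθ, variance = kθ², so CV = 1/√k.
CV = 0.69, hence k = 1/CV² = 2.1.
Then θ = mean/k = 1.33/2.1 = 0.633.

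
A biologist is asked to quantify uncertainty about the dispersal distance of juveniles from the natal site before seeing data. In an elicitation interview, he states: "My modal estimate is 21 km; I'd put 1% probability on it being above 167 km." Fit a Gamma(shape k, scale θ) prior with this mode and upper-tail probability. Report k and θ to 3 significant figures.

Gamma(k,θ) with k>1 has mode (k−1)θ, so θ = 21/(k−1).
Need P(X < 167) = 0.99 with θ tied to k this way. Start at k = 2, θ = 21: P(X<167) ≈ 0.997.
Too high — lower k to spread out. Iterating converges to k ≈ 1.78.
Then θ = 21/(1.78−1) ≈ 26.8.

k ≈ 1.78, θ ≈ 26.8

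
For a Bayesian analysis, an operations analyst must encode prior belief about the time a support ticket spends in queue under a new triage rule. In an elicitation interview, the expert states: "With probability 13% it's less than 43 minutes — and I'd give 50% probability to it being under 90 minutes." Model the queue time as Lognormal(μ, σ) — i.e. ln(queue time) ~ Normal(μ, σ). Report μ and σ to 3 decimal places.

μ ≈ 4.500, σ ≈ 0.656

If T ~ Lognormal(μ,σ) then ln T ~ Normal(μ,σ), so the p-quantile of ln T is μ + z_p·σ.
ln(43) = 3.761 and ln(90) = 4.5; z_{0.13} = -1.126, z_{0.5} = 0.
σ = (4.5 − 3.761)/(0 − (-1.126)) = 0.656.
μ = 3.761 − (-1.126)·0.656 = 4.500.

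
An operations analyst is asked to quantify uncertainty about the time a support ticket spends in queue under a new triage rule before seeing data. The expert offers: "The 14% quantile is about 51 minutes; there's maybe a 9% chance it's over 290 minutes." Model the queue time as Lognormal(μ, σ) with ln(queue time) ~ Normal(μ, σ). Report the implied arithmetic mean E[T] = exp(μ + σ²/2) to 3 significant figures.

E[T] ≈ 143 minutes

If T ~ Lognormal(μ,σ) then ln T ~ Normal(μ,σ), so the p-quantile of ln T is μ + z_p·σ.
ln(51) = 3.932 and ln(290) = 5.67; z_{0.14} = -1.08, z_{0.91} = 1.341.
σ = (5.67 − 3.932)/(1.341 − (-1.08)) = 0.718.
μ = 3.932 − (-1.08)·0.718 = 4.707.
E[T] = exp(μ + σ²/2) = exp(4.707 + 0.2577) = 143 minutes.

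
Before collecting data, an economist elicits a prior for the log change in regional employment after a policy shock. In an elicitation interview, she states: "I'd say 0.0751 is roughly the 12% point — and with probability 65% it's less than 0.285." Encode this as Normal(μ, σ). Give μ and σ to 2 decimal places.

For Normal(μ,σ), the p-quantile is μ + z_p·σ. Here z_{0.12} = -1.175, z_{0.65} = 0.3853.
So 0.0751 = μ − 1.175σ and 0.285 = μ + 0.3853σ.
Subtracting: σ = (0.285 − 0.0751)/(0.3853 − (-1.175)) = 0.13.
Then μ = 0.0751 − (-1.175)·0.13 = 0.23.

μ = 0.23, σ = 0.13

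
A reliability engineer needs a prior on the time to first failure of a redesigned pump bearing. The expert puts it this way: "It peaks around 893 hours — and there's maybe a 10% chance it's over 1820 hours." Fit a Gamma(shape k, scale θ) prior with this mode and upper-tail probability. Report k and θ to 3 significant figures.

Gamma(k,θ) with k>1 has mode (k−1)θ, so θ = 893/(k−1).
Need P(X < 1820) = 0.9 with θ tied to k this way. Start at k = 2, θ = 893: P(X<1820) ≈ 0.604.
Too low — raise k to concentrate. Iterating converges to k ≈ 4.79.
Then θ = 893/(4.79−1) ≈ 236.

k ≈ 4.79, θ ≈ 236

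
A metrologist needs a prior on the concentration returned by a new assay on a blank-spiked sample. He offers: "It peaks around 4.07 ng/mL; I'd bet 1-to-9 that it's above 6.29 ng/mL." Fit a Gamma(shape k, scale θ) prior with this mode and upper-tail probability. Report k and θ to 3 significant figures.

Gamma(k,θ) with k>1 has mode (k−1)θ, so θ = 4.07/(k−1).
Need P(X < 6.29) = 0.9 with θ tied to k this way. Start at k = 2, θ = 4.07: P(X<6.29) ≈ 0.457.
Too low — raise k to concentrate. Iterating converges to k ≈ 10.9.
Then θ = 4.07/(10.9−1) ≈ 0.413.

k ≈ 10.9, θ ≈ 0.413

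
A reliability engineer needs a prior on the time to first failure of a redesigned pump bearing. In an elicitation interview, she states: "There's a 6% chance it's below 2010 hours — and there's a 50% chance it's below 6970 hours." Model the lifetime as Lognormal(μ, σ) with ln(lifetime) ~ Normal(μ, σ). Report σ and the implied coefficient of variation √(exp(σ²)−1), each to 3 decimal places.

σ ≈ 0.800, CV ≈ 0.946

If T ~ Lognormal(μ,σ) then ln T ~ Normal(μ,σ), so the p-quantile of ln T is μ + z_p·σ.
ln(2010) = 7.606 and ln(6970) = 8.849; z_{0.06} = -1.555, z_{0.5} = 0.
σ = (8.849 − 7.606)/(0 − (-1.555)) = 0.800.
μ = 7.606 − (-1.555)·0.800 = 8.849.
CV = √(exp(σ²)−1) = √(exp(0.6397)−1) = 0.946.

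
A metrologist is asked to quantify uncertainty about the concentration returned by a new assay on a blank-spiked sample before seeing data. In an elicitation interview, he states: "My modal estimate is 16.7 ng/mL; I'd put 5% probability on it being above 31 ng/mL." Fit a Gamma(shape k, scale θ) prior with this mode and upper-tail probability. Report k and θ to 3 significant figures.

Gamma(k,θ) with k>1 has mode (k−1)θ, so θ = 16.7/(k−1).
Need P(X < 31) = 0.95 with θ tied to k this way. Start at k = 2, θ = 16.7: P(X<31) ≈ 0.554.
Too low — raise k to concentrate. Iterating converges to k ≈ 8.27.
Then θ = 16.7/(8.27−1) ≈ 2.3.

k ≈ 8.27, θ ≈ 2.3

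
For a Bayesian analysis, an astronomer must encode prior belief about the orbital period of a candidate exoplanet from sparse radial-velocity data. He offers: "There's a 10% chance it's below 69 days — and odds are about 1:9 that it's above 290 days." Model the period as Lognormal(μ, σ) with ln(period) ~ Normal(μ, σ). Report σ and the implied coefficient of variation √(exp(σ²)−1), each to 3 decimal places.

If T ~ Lognormal(μ,σ) then ln T ~ Normal(μ,σ), so the p-quantile of ln T is μ + z_p·σ.
ln(69) = 4.234 and ln(290) = 5.67; z_{0.1} = -1.282, z_{0.9} = 1.282.
σ = (5.67 − 4.234)/(1.282 − (-1.282)) = 0.560.
μ = 4.234 − (-1.282)·0.560 = 4.952.
CV = √(exp(σ²)−1) = √(exp(0.3138)−1) = 0.607.

σ ≈ 0.560, CV ≈ 0.607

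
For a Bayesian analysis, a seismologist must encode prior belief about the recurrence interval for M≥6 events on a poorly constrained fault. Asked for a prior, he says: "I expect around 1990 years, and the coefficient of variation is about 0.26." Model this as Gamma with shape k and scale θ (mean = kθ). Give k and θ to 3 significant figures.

k ≈ 14.8, θ ≈ 135

For Gamma(k, scale θ): mean = kθ, variance = kθ², so CV = 1/√k.
CV = 0.26, hence k = 1/CV² = 14.8.
Then θ = mean/k = 1990/14.8 = 135.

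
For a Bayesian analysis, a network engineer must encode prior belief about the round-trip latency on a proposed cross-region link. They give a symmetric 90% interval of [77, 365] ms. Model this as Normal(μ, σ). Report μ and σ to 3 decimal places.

A symmetric 90% interval runs μ ± z·σ with z = 1.645.
Half-width = 144, so σ = 144/1.645 = 87.546.
μ is the interval midpoint, 221.000.

μ = 221.000, σ = 87.546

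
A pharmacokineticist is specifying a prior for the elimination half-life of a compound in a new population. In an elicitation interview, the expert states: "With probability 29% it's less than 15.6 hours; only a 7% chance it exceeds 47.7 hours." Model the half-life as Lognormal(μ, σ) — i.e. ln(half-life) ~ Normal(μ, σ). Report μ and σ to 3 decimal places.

μ ≈ 3.052, σ ≈ 0.551

If T ~ Lognormal(μ,σ) then ln T ~ Normal(μ,σ), so the p-quantile of ln T is μ + z_p·σ.
ln(15.6) = 2.747 and ln(47.7) = 3.865; z_{0.29} = -0.5534, z_{0.93} = 1.476.
σ = (3.865 − 2.747)/(1.476 − (-0.5534)) = 0.551.
μ = 2.747 − (-0.5534)·0.551 = 3.052.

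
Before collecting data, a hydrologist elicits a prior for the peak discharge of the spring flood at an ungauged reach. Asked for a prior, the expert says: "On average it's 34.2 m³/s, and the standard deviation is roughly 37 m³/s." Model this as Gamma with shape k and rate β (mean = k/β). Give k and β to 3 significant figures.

For Gamma(k, rate β): mean = k/β, variance = k/β², so CV = 1/√k.
CV = SD/mean = 37/34.2 = 1.082, hence k = 1/CV² = 0.854.
Then β = k/mean = 0.854/34.2 = 0.025.

k ≈ 0.854, β ≈ 0.025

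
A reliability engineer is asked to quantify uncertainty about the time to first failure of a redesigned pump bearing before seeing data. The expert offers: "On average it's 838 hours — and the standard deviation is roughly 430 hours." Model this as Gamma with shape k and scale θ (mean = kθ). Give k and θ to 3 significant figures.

For Gamma(k, scale θ): mean = kθ, variance = kθ², so CV = 1/√k.
CV = SD/mean = 430/838 = 0.5131, hence k = 1/CV² = 3.8.
Then θ = mean/k = 838/3.8 = 221.

k ≈ 3.8, θ ≈ 221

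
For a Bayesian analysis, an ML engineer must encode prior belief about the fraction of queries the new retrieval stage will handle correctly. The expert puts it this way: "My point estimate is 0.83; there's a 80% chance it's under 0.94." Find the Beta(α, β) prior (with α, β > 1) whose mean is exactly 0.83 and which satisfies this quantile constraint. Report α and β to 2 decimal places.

With mean 0.83 fixed, write α = 0.83s, β = 0.17s where s = α+β.
Need P(θ < 0.94) = 0.8 under Beta(0.83s, 0.17s). Normal approximation: (q−m)/√(m(1−m)/s) ≈ z_{0.8} = 0.842, so s ≈ 0.83·0.17·(0.842)²/(0.94−0.83)² = 8.3.
At s = 8.3: P(θ<0.94) ≈ 0.805. Adjusting to match 0.8 gives s ≈ 8.06.
So α = 0.83·8.06 ≈ 6.69, β = 0.17·8.06 ≈ 1.37.

α ≈ 6.69, β ≈ 1.37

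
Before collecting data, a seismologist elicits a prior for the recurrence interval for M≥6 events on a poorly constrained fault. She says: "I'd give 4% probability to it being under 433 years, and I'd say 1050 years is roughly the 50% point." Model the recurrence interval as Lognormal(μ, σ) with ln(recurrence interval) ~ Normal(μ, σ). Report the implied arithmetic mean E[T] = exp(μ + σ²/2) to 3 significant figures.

If T ~ Lognormal(μ,σ) then ln T ~ Normal(μ,σ), so the p-quantile of ln T is μ + z_p·σ.
ln(433) = 6.071 and ln(1050) = 6.957; z_{0.04} = -1.751, z_{0.5} = 0.
σ = (6.957 − 6.071)/(0 − (-1.751)) = 0.506.
μ = 6.071 − (-1.751)·0.506 = 6.957.
E[T] = exp(μ + σ²/2) = exp(6.957 + 0.1280) = 1190 years.

E[T] ≈ 1190 years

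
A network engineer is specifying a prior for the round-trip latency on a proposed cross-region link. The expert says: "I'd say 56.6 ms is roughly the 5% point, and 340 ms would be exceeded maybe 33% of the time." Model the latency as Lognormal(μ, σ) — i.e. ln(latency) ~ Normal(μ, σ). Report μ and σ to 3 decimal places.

μ ≈ 5.451, σ ≈ 0.860

If T ~ Lognormal(μ,σ) then ln T ~ Normal(μ,σ), so the p-quantile of ln T is μ + z_p·σ.
ln(56.6) = 4.036 and ln(340) = 5.829; z_{0.05} = -1.645, z_{0.67} = 0.4399.
σ = (5.829 − 4.036)/(0.4399 − (-1.645)) = 0.860.
μ = 4.036 − (-1.645)·0.860 = 5.451.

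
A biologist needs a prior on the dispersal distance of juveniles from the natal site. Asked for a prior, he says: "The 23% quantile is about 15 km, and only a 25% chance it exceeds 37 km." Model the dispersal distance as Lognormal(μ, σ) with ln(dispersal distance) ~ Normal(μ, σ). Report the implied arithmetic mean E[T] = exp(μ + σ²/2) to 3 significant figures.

E[T] ≈ 29.5 km

If T ~ Lognormal(μ,σ) then ln T ~ Normal(μ,σ), so the p-quantile of ln T is μ + z_p·σ.
ln(15) = 2.708 and ln(37) = 3.611; z_{0.23} = -0.7388, z_{0.75} = 0.6745.
σ = (3.611 − 2.708)/(0.6745 − (-0.7388)) = 0.639.
μ = 2.708 − (-0.7388)·0.639 = 3.180.
E[T] = exp(μ + σ²/2) = exp(3.180 + 0.2040) = 29.5 km.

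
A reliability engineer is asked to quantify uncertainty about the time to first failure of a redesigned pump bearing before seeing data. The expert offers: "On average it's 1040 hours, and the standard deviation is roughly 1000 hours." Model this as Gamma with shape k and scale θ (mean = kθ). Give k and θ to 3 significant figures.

For Gamma(k, scale θ): mean = kθ, variance = kθ², so CV = 1/√k.
CV = SD/mean = 1000/1040 = 0.9615, hence k = 1/CV² = 1.08.
Then θ = mean/k = 1040/1.08 = 962.

k ≈ 1.08, θ ≈ 962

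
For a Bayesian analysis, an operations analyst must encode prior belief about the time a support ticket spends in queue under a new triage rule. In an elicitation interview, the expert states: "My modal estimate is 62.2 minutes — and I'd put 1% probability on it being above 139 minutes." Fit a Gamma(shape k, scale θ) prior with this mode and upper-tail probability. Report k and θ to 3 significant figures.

Gamma(k,θ) with k>1 has mode (k−1)θ, so θ = 62.2/(k−1).
Need P(X < 139) = 0.99 with θ tied to k this way. Start at k = 2, θ = 62.2: P(X<139) ≈ 0.654.
Too low — raise k to concentrate. Iterating converges to k ≈ 8.43.
Then θ = 62.2/(8.43−1) ≈ 8.37.

k ≈ 8.43, θ ≈ 8.37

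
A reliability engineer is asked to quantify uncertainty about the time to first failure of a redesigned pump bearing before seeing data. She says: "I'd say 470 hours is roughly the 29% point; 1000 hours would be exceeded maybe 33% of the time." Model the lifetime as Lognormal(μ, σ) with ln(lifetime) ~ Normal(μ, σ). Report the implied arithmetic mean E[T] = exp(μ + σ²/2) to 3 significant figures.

E[T] ≈ 956 hours

If T ~ Lognormal(μ,σ) then ln T ~ Normal(μ,σ), so the p-quantile of ln T is μ + z_p·σ.
ln(470) = 6.153 and ln(1000) = 6.908; z_{0.29} = -0.5534, z_{0.67} = 0.4399.
σ = (6.908 − 6.153)/(0.4399 − (-0.5534)) = 0.760.
μ = 6.153 − (-0.5534)·0.760 = 6.573.
E[T] = exp(μ + σ²/2) = exp(6.573 + 0.2889) = 956 hours.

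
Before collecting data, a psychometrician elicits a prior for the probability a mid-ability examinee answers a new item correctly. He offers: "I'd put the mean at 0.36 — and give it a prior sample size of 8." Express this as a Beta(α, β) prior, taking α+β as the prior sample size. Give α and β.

α = 2.88, β = 5.12

Under the effective-sample-size interpretation, Beta(α, β) has prior mean α/(α+β) and prior sample size α+β.
So α+β = 8 and α/(α+β) = 0.36, giving α = 0.36·8 = 2.88 and β = 8 − 2.88 = 5.12.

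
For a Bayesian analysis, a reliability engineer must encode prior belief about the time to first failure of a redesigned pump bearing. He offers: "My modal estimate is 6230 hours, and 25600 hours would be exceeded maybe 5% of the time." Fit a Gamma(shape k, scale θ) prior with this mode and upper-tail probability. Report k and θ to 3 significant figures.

Gamma(k,θ) with k>1 has mode (k−1)θ, so θ = 6230/(k−1).
Need P(X < 25600) = 0.95 with θ tied to k this way. Start at k = 2, θ = 6230: P(X<25600) ≈ 0.916.
Too low — raise k to concentrate. Iterating converges to k ≈ 2.25.
Then θ = 6230/(2.25−1) ≈ 4970.

k ≈ 2.25, θ ≈ 4970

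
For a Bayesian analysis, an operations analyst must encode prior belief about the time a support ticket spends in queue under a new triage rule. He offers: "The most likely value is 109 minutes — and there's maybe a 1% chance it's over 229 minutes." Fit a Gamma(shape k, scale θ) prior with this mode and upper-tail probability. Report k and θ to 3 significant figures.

k ≈ 9.83, θ ≈ 12.3

Gamma(k,θ) with k>1 has mode (k−1)θ, so θ = 109/(k−1).
Need P(X < 229) = 0.99 with θ tied to k this way. Start at k = 2, θ = 109: P(X<229) ≈ 0.621.
Too low — raise k to concentrate. Iterating converges to k ≈ 9.83.
Then θ = 109/(9.83−1) ≈ 12.3.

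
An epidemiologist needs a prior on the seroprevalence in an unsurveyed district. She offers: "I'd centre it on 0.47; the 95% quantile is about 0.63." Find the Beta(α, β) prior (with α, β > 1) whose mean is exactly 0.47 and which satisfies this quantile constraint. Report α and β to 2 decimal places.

With mean 0.47 fixed, write α = 0.47s, β = 0.53s where s = α+β.
Need P(θ < 0.63) = 0.95 under Beta(0.47s, 0.53s). Normal approximation: (q−m)/√(m(1−m)/s) ≈ z_{0.95} = 1.64, so s ≈ 0.47·0.53·(1.64)²/(0.63−0.47)² = 26.3.
At s = 26.3: P(θ<0.63) ≈ 0.951. Adjusting to match 0.95 gives s ≈ 25.88.
So α = 0.47·25.88 ≈ 12.17, β = 0.53·25.88 ≈ 13.72.

α ≈ 12.17, β ≈ 13.72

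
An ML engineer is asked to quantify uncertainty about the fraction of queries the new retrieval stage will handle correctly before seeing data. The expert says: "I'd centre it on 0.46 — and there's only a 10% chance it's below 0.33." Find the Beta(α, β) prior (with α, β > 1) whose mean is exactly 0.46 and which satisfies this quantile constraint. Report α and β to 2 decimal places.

α ≈ 10.81, β ≈ 12.69

With mean 0.46 fixed, write α = 0.46s, β = 0.54s where s = α+β.
Need P(θ < 0.33) = 0.1 under Beta(0.46s, 0.54s). Normal approximation: (q−m)/√(m(1−m)/s) ≈ z_{0.1} = -1.28, so s ≈ 0.46·0.54·(-1.28)²/(0.33−0.46)² = 24.1.
At s = 24.1: P(θ<0.33) ≈ 0.097. Adjusting to match 0.1 gives s ≈ 23.51.
So α = 0.46·23.51 ≈ 10.81, β = 0.54·23.51 ≈ 12.69.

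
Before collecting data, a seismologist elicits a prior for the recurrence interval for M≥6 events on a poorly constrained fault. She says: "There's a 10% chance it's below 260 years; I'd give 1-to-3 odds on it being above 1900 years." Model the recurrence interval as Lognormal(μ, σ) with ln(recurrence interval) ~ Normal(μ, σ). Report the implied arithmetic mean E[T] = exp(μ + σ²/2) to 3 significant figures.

E[T] ≈ 1600 years

If T ~ Lognormal(μ,σ) then ln T ~ Normal(μ,σ), so the p-quantile of ln T is μ + z_p·σ.
ln(260) = 5.561 and ln(1900) = 7.55; z_{0.1} = -1.282, z_{0.75} = 0.6745.
σ = (7.55 − 5.561)/(0.6745 − (-1.282)) = 1.017.
μ = 5.561 − (-1.282)·1.017 = 6.864.
E[T] = exp(μ + σ²/2) = exp(6.864 + 0.5170) = 1600 years.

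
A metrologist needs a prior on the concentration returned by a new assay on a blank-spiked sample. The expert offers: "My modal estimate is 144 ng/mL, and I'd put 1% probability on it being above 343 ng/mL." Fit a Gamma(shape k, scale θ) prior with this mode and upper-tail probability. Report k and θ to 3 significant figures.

k ≈ 7.3, θ ≈ 22.9

Gamma(k,θ) with k>1 has mode (k−1)θ, so θ = 144/(k−1).
Need P(X < 343) = 0.99 with θ tied to k this way. Start at k = 2, θ = 144: P(X<343) ≈ 0.688.
Too low — raise k to concentrate. Iterating converges to k ≈ 7.3.
Then θ = 144/(7.3−1) ≈ 22.9.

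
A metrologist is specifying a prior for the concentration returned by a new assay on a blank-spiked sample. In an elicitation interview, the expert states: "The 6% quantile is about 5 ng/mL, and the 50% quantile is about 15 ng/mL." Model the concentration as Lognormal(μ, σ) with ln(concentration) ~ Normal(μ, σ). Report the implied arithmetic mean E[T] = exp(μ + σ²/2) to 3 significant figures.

If T ~ Lognormal(μ,σ) then ln T ~ Normal(μ,σ), so the p-quantile of ln T is μ + z_p·σ.
ln(5) = 1.609 and ln(15) = 2.708; z_{0.06} = -1.555, z_{0.5} = 0.
σ = (2.708 − 1.609)/(0 − (-1.555)) = 0.707.
μ = 1.609 − (-1.555)·0.707 = 2.708.
E[T] = exp(μ + σ²/2) = exp(2.708 + 0.2496) = 19.3 ng/mL.

E[T] ≈ 19.3 ng/mL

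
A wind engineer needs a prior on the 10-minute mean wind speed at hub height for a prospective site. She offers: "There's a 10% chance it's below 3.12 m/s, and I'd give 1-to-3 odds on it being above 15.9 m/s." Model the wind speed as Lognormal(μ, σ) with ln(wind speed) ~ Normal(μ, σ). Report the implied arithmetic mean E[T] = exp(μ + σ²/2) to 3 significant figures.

If T ~ Lognormal(μ,σ) then ln T ~ Normal(μ,σ), so the p-quantile of ln T is μ + z_p·σ.
ln(3.12) = 1.138 and ln(15.9) = 2.766; z_{0.1} = -1.282, z_{0.75} = 0.6745.
σ = (2.766 − 1.138)/(0.6745 − (-1.282)) = 0.833.
μ = 1.138 − (-1.282)·0.833 = 2.205.
E[T] = exp(μ + σ²/2) = exp(2.205 + 0.3466) = 12.8 m/s.

E[T] ≈ 12.8 m/s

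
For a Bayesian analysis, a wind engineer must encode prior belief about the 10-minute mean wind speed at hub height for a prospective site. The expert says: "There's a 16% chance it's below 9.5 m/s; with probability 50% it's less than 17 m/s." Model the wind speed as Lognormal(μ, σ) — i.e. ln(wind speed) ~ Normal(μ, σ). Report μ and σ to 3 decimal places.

μ ≈ 2.833, σ ≈ 0.585

If T ~ Lognormal(μ,σ) then ln T ~ Normal(μ,σ), so the p-quantile of ln T is μ + z_p·σ.
ln(9.5) = 2.251 and ln(17) = 2.833; z_{0.16} = -0.9945, z_{0.5} = 0.
σ = (2.833 − 2.251)/(0 − (-0.9945)) = 0.585.
μ = 2.251 − (-0.9945)·0.585 = 2.833.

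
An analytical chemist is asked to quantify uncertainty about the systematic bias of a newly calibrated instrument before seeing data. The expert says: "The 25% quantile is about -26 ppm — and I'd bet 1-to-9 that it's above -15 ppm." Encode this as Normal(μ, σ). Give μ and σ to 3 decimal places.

μ = -22.207, σ = 5.624

For Normal(μ,σ), the p-quantile is μ + z_p·σ. Here z_{0.25} = -0.6745, z_{0.9} = 1.282.
So -26 = μ − 0.6745σ and -15 = μ + 1.282σ.
Subtracting: σ = (-15 − -26)/(1.282 − (-0.6745)) = 5.624.
Then μ = -26 − (-0.6745)·5.624 = -22.207.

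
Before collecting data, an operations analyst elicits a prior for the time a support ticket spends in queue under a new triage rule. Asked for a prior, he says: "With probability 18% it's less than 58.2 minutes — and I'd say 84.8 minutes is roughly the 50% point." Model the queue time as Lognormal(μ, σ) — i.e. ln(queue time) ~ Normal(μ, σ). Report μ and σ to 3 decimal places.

If T ~ Lognormal(μ,σ) then ln T ~ Normal(μ,σ), so the p-quantile of ln T is μ + z_p·σ.
ln(58.2) = 4.064 and ln(84.8) = 4.44; z_{0.18} = -0.9154, z_{0.5} = 0.
σ = (4.44 − 4.064)/(0 − (-0.9154)) = 0.411.
μ = 4.064 − (-0.9154)·0.411 = 4.440.

μ ≈ 4.440, σ ≈ 0.411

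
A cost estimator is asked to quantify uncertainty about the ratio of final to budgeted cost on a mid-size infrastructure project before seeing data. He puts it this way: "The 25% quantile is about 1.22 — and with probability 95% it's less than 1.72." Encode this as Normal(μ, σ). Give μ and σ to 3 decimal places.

μ = 1.365, σ = 0.216

For Normal(μ,σ), the p-quantile is μ + z_p·σ. Here z_{0.25} = -0.6745, z_{0.95} = 1.645.
So 1.22 = μ − 0.6745σ and 1.72 = μ + 1.645σ.
Subtracting: σ = (1.72 − 1.22)/(1.645 − (-0.6745)) = 0.216.
Then μ = 1.22 − (-0.6745)·0.216 = 1.365.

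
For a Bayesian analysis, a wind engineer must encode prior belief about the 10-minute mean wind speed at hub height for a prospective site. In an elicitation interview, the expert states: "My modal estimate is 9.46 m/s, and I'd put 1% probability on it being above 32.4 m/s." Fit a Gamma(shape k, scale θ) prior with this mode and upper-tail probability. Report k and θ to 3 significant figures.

k ≈ 3.87, θ ≈ 3.29

Gamma(k,θ) with k>1 has mode (k−1)θ, so θ = 9.46/(k−1).
Need P(X < 32.4) = 0.99 with θ tied to k this way. Start at k = 2, θ = 9.46: P(X<32.4) ≈ 0.856.
Too low — raise k to concentrate. Iterating converges to k ≈ 3.87.
Then θ = 9.46/(3.87−1) ≈ 3.29.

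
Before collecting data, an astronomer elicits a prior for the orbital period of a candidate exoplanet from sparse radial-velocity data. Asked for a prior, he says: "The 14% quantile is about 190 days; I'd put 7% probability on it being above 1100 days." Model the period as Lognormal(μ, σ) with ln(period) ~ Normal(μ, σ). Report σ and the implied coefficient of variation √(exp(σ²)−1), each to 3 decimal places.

σ ≈ 0.687, CV ≈ 0.777

If T ~ Lognormal(μ,σ) then ln T ~ Normal(μ,σ), so the p-quantile of ln T is μ + z_p·σ.
ln(190) = 5.247 and ln(1100) = 7.003; z_{0.14} = -1.08, z_{0.93} = 1.476.
σ = (7.003 − 5.247)/(1.476 − (-1.08)) = 0.687.
μ = 5.247 − (-1.08)·0.687 = 5.989.
CV = √(exp(σ²)−1) = √(exp(0.4720)−1) = 0.777.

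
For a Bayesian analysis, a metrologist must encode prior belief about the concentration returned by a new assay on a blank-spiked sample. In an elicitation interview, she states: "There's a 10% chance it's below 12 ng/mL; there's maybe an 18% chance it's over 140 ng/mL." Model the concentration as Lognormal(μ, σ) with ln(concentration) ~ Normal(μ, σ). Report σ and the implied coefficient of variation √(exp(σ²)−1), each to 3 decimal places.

σ ≈ 1.118, CV ≈ 1.579

If T ~ Lognormal(μ,σ) then ln T ~ Normal(μ,σ), so the p-quantile of ln T is μ + z_p·σ.
ln(12) = 2.485 and ln(140) = 4.942; z_{0.1} = -1.282, z_{0.82} = 0.9154.
σ = (4.942 − 2.485)/(0.9154 − (-1.282)) = 1.118.
μ = 2.485 − (-1.282)·1.118 = 3.918.
CV = √(exp(σ²)−1) = √(exp(1.2505)−1) = 1.579.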